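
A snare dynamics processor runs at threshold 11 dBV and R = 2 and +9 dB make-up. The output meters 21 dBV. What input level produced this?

Before make-up, the level was 21 − 9 = 12 dBV.
The compressed level sits 12 − 11 = 1 dB over threshold.
Undo the ratio: input overshoot = 1 × 2 = 2 dB, giving input = 13 dBV.

13 dBV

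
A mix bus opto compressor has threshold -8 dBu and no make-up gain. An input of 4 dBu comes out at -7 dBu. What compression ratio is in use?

12:1

Input overshoot = 4 − (-8) = 12 dB; output overshoot = -7 − (-8) = 1 dB.
Ratio = 12 / 1 = 12.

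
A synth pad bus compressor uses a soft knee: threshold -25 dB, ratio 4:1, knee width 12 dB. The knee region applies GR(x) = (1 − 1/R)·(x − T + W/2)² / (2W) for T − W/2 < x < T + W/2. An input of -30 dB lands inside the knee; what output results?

x − T + W/2 = -30 − (-25) + 6 = 1.
GR = (1 − 1/4) × 1² / 24 = 0.75 × 1 / 24 = 0.03125 dB.
Output = -30 − 0.03125 = -30.03125 dB.

-30.03125 dB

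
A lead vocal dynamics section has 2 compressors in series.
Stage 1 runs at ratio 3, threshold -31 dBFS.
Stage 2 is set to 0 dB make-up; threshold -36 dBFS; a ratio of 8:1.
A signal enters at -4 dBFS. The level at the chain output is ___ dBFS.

Stage 1: -4 dBFS is 27 dB over -31 dBFS; at 3:1 that becomes 9 dB over, giving -22 dBFS.
Stage 2: -22 dBFS is 14 dB over -36 dBFS; at 8:1 that becomes 1.75 dB over, giving -34.25 dBFS.

-34.25 dBFS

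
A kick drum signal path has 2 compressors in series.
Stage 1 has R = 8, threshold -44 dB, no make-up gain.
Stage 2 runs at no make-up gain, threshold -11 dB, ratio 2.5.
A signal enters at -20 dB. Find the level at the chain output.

Stage 1: 24 dB above -44 dB, reduced 8:1 to 3 dB above → -41 dB.
Stage 2: below threshold (-41 ≤ -11); passes unchanged; output -41 dB.

-41 dB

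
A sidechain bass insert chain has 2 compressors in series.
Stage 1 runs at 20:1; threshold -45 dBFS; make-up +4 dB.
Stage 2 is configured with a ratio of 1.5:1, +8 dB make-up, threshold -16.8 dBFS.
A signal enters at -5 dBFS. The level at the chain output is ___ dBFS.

-31 dBFS

Stage 1: -5 dBFS is 40 dB over -45 dBFS; at 20:1 that becomes 2 dB over, giving -43 dBFS; +4 dB make-up → -39 dBFS.
Stage 2: -39 dBFS ≤ -16.8 dBFS, so stage 2 doesn't engage; make-up brings it to -31 dBFS.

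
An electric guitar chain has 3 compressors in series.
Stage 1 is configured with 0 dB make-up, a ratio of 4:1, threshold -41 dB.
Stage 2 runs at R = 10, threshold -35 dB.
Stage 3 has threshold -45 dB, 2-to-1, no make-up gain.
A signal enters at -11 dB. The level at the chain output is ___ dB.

Stage 1: 30 dB above -41 dB, reduced 4:1 to 7.5 dB above → -33.5 dB.
Stage 2: 1.5 dB above -35 dB, reduced 10:1 to 0.15 dB above → -34.85 dB.
Stage 3: overshoot 10.15 dB → 10.15/2 = 5.075 dB → -39.925 dB.

-39.925 dB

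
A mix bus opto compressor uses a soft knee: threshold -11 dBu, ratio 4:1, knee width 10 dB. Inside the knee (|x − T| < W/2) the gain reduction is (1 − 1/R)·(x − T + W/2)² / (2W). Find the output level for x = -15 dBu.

x − T + W/2 = -15 − (-11) + 5 = 1.
GR = (1 − 1/4) × 1² / 20 = 0.75 × 1 / 20 = 0.0375 dB.
Output = -15 − 0.0375 = -15.0375 dBu.

-15.0375 dBu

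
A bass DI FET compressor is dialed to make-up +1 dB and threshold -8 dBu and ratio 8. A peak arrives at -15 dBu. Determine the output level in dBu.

-15 dBu is 7 dB below the -8 dBu threshold, so no gain reduction is applied.
Make-up gain adds 1 dB: -15 + 1 = -14 dBu.

-14 dBu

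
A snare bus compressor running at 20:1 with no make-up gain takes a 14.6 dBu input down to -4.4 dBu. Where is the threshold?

Gain reduction = 14.6 − (-4.4) = 19 dB; output overshoot = GR / (R − 1) = 19 / 19 = 1 dB.
Threshold = output − output overshoot = -4.4 − 1 = -5.4 dBu.

-5.4 dBu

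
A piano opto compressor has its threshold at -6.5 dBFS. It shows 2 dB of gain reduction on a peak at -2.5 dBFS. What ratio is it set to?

2:1

Input overshoot = -2.5 − (-6.5) = 4 dB.
Output overshoot = 4 − 2 = 2 dB.
Ratio = input overshoot / output overshoot = 4 / 2 = 2.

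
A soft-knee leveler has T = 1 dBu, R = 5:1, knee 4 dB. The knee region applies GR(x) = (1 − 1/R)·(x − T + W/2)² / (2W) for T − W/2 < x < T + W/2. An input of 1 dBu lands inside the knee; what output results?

0.6 dBu

x − T + W/2 = 1 − 1 + 2 = 2.
GR = (1 − 1/5) × 2² / 8 = 0.8 × 4 / 8 = 0.4 dB.
Output = 1 − 0.4 = 0.6 dBu.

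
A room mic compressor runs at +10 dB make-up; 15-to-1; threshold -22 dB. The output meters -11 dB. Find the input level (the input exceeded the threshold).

Before make-up, the level was -11 − 10 = -21 dB.
That's 1 dB above the -22 dB threshold.
Before 15:1 compression the overshoot was 1 × 15 = 15 dB, so input = -22 + 15 = -7 dB.

-7 dB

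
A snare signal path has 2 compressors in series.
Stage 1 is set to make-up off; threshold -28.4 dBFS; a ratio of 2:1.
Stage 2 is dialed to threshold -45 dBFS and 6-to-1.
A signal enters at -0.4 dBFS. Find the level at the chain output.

Stage 1: overshoot 28 dB → 28/2 = 14 dB → -14.4 dBFS.
Stage 2: 30.6 dB above -45 dBFS, reduced 6:1 to 5.1 dB above → -39.9 dBFS.

-39.9 dBFS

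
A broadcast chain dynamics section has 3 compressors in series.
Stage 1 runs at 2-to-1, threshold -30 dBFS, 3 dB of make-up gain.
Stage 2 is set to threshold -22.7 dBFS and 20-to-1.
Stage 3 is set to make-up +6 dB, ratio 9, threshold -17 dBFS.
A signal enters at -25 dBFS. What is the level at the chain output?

-18.5 dBFS

Stage 1: overshoot 5 dB → 5/2 = 2.5 dB → -27.5 dBFS; +3 dB make-up → -24.5 dBFS.
Stage 2: below threshold (-24.5 ≤ -22.7); passes unchanged; output -24.5 dBFS.
Stage 3: -24.5 dBFS ≤ -17 dBFS, so stage 3 doesn't engage; make-up brings it to -18.5 dBFS.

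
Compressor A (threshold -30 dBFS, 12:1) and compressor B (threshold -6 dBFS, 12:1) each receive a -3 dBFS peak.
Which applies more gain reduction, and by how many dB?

A: GR = 27 − 27/12 = 24.75 dB.
B: GR = 3 − 3/12 = 2.75 dB.
A reduces 22 dB more.

A, by 22 dB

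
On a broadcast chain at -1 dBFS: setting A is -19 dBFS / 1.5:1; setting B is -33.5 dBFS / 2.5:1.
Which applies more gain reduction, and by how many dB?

A: 18 dB over, compressed to 12 dB over, so 6 dB of GR.
B: 32.5 dB over, compressed to 13 dB over, so 19.5 dB of GR.
B reduces 13.5 dB more.

B, by 13.5 dB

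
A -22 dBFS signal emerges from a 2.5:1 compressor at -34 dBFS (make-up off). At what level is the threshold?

-42 dBFS

Gain reduction = -22 − (-34) = 12 dB; output overshoot = GR / (R − 1) = 12 / 1.5 = 8 dB.
Threshold = output − output overshoot = -34 − 8 = -42 dBFS.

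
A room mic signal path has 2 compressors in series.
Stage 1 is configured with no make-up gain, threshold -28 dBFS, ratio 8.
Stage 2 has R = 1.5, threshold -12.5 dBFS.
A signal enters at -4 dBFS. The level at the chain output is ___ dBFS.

Stage 1: -4 dBFS is 24 dB over -28 dBFS; at 8:1 that becomes 3 dB over, giving -25 dBFS.
Stage 2: -25 dBFS is at or below the -12.5 dBFS threshold — no compression; output -25 dBFS.

-25 dBFS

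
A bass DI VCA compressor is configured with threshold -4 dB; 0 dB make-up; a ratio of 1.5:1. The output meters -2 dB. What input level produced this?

-1 dB

The compressed level sits -2 − (-4) = 2 dB over threshold.
Before 1.5:1 compression the overshoot was 2 × 1.5 = 3 dB, so input = -4 + 3 = -1 dB.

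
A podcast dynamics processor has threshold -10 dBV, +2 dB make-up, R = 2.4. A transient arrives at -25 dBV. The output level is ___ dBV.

-23 dBV

-25 dBV is 15 dB below the -10 dBV threshold, so no gain reduction is applied.
Make-up gain adds 2 dB: -25 + 2 = -23 dBV.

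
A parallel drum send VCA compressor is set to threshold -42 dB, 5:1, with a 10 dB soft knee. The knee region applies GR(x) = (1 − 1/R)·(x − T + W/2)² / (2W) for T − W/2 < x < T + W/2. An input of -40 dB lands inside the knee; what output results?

-41.96 dB

x − T + W/2 = -40 − (-42) + 5 = 7.
GR = (1 − 1/5) × 7² / 20 = 0.8 × 49 / 20 = 1.96 dB.
Output = -40 − 1.96 = -41.96 dB.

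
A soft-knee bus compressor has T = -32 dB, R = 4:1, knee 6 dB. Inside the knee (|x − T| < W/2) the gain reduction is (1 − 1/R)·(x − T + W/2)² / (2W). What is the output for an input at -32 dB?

x − T + W/2 = -32 − (-32) + 3 = 3.
GR = (1 − 1/4) × 3² / 12 = 0.75 × 9 / 12 = 0.5625 dB.
Output = -32 − 0.5625 = -32.5625 dB.

-32.5625 dB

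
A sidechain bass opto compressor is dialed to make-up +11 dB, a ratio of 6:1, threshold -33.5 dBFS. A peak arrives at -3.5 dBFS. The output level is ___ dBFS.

The input is 30 dB above the -33.5 dBFS threshold.
At 6:1 the overshoot is divided by 6, leaving 5 dB above threshold.
Output = -33.5 + 5 = -28.5 dBFS; make-up adds 11 dB, giving -17.5 dBFS.

-17.5 dBFS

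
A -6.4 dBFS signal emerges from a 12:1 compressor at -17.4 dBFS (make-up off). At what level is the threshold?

-18.4 dBFS

Input is 12 dB above T (since output overshoot × R = input overshoot: (-17.4 − T)·12 = -6.4 − T gives T = -18.4 dBFS).
Check: -18.4 + (-6.4 − (-18.4))/12 = -18.4 + 1 = -17.4 dBFS. ✓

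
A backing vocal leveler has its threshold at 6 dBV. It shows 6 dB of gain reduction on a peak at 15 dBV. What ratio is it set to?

3:1

Input overshoot = 15 − 6 = 9 dB.
Output overshoot = 9 − 6 = 3 dB.
Ratio = input overshoot / output overshoot = 9 / 3 = 3.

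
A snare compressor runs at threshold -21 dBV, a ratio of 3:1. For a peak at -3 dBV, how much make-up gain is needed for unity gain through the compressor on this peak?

Without make-up, output = threshold + overshoot/3 = -21 + 6 = -15 dBV.
Gap to target: 12 dB.

12 dB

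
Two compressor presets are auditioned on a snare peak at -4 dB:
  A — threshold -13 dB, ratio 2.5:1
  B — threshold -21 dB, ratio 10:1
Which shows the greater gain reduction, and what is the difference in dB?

B, by 9.9 dB

A: 9 dB over, compressed to 3.6 dB over, so 5.4 dB of GR.
B: 17 dB over, compressed to 1.7 dB over, so 15.3 dB of GR.
B applies 9.9 dB more gain reduction.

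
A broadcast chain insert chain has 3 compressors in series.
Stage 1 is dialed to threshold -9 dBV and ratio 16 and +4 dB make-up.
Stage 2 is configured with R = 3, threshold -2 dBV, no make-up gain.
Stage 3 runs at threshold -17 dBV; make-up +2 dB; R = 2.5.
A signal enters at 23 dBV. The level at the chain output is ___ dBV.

-9.4 dBV

Stage 1: overshoot 32 dB → 32/16 = 2 dB → -7 dBV; +4 dB make-up → -3 dBV.
Stage 2: -3 dBV is at or below the -2 dBV threshold — no compression; output -3 dBV.
Stage 3: 14 dB above -17 dBV, reduced 2.5:1 to 5.6 dB above → -11.4 dBV; +2 dB make-up → -9.4 dBV.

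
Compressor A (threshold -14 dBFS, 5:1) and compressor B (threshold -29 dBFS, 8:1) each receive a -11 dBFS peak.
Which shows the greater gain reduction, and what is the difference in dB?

B, by 13.35 dB

A: GR = 3 − 3/5 = 2.4 dB.
B: GR = 18 − 18/8 = 15.75 dB.
Difference: 13.35 dB in favour of B.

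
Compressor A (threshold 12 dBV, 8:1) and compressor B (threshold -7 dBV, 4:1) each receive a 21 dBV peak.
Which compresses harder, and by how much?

A: overshoot 9 dB → output overshoot 1.125 dB → GR 7.875 dB.
B: overshoot 28 dB → output overshoot 7 dB → GR 21 dB.
Difference: 13.125 dB in favour of B.

B, by 13.125 dB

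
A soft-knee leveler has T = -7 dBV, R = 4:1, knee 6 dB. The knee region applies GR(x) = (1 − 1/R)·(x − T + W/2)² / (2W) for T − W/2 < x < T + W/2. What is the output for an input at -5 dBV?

-6.5625 dBV

x − T + W/2 = -5 − (-7) + 3 = 5.
GR = (1 − 1/4) × 5² / 12 = 0.75 × 25 / 12 = 1.5625 dB.
Output = -5 − 1.5625 = -6.5625 dBV.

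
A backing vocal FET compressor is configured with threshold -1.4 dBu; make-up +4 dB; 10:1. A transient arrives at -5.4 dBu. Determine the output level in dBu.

-1.4 dBu

-5.4 dBu is 4 dB below the -1.4 dBu threshold, so no gain reduction is applied.
Make-up gain adds 4 dB: -5.4 + 4 = -1.4 dBu.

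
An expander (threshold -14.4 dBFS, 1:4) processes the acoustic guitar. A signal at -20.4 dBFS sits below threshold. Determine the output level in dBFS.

The input is 6 dB below the -14.4 dBFS threshold.
A 1:4 expander multiplies undershoot by 4: 6 × 4 = 24 dB below threshold.
Output = -14.4 − 24 = -38.4 dBFS.

-38.4 dBFS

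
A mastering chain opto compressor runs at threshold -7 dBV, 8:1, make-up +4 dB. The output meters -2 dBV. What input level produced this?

1 dBV

Before make-up, the level was -2 − 4 = -6 dBV.
That's 1 dB above the -7 dBV threshold.
Before 8:1 compression the overshoot was 1 × 8 = 8 dB, so input = -7 + 8 = 1 dBV.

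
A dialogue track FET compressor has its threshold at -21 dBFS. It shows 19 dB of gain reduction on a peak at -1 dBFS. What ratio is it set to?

Input overshoot = -1 − (-21) = 20 dB.
Output overshoot = 20 − 19 = 1 dB.
Ratio = input overshoot / output overshoot = 20 / 1 = 20.

20:1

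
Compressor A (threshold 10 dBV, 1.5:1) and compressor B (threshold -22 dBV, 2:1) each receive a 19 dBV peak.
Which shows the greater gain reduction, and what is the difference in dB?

B, by 17.5 dB

A: 9 dB over, compressed to 6 dB over, so 3 dB of GR.
B: 41 dB over, compressed to 20.5 dB over, so 20.5 dB of GR.
Difference: 17.5 dB in favour of B.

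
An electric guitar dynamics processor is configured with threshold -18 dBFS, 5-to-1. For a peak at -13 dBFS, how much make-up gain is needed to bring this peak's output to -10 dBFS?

7 dB

The peak compresses to -18 + 5/5 = -17 dBFS.
To reach -10 dBFS requires -10 − (-17) = 7 dB of make-up.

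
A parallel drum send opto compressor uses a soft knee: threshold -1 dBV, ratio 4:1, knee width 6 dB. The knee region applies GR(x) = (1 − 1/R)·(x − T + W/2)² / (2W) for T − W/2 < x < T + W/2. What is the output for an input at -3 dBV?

-3.0625 dBV

x − T + W/2 = -3 − (-1) + 3 = 1.
GR = (1 − 1/4) × 1² / 12 = 0.75 × 1 / 12 = 0.0625 dB.
Output = -3 − 0.0625 = -3.0625 dBV.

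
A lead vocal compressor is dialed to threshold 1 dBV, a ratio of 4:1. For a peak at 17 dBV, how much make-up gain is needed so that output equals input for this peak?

12 dB

Without make-up, output = threshold + overshoot/4 = 1 + 4 = 5 dBV.
Gap to target: 12 dB.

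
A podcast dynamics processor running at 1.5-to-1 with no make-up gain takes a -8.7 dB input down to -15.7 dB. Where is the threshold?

Let T be the threshold. Output overshoot = (input overshoot)/R, so -15.7 − T = (-8.7 − T)/1.5.
1.5·(-15.7 − T) = -8.7 − T → 0.5·T = -23.55 − (-8.7) = -14.85.
T = -14.85/0.5 = -29.7 dB.

-29.7 dB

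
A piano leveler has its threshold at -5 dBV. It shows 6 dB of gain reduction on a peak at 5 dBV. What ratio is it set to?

2.5:1

Input overshoot = 5 − (-5) = 10 dB.
Output overshoot = 10 − 6 = 4 dB.
Ratio = input overshoot / output overshoot = 10 / 4 = 2.5.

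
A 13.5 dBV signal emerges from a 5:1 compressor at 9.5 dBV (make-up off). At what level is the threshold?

Let T be the threshold. Output overshoot = (input overshoot)/R, so 9.5 − T = (13.5 − T)/5.
5·(9.5 − T) = 13.5 − T → 4·T = 47.5 − 13.5 = 34.
T = 34/4 = 8.5 dBV.

8.5 dBV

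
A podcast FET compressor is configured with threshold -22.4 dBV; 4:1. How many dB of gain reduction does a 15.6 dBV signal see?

28.5 dB

15.6 dBV exceeds the threshold by 38 dB.
After 4:1 compression the overshoot becomes 38/4 = 9.5 dB.
GR = overshoot in − overshoot out = 38 − 9.5 = 28.5 dB.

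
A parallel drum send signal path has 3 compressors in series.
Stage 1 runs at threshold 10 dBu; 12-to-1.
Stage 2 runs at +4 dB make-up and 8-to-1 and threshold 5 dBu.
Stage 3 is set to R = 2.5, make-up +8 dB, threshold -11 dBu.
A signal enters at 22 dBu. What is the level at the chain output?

Stage 1: overshoot 12 dB → 12/12 = 1 dB → 11 dBu.
Stage 2: overshoot 6 dB → 6/8 = 0.75 dB → 5.75 dBu; +4 dB make-up → 9.75 dBu.
Stage 3: 20.75 dB above -11 dBu, reduced 2.5:1 to 8.3 dB above → -2.7 dBu; +8 dB make-up → 5.3 dBu.

5.3 dBu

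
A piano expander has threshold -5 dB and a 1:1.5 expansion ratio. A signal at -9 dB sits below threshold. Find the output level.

-11 dB

The input is 4 dB below the -5 dB threshold.
A 1:1.5 expander multiplies undershoot by 1.5: 4 × 1.5 = 6 dB below threshold.
Output = -5 − 6 = -11 dB.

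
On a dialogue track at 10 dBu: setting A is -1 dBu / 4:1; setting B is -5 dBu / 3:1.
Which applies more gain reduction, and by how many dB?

B, by 1.75 dB

A: GR = 11 − 11/4 = 8.25 dB.
B: GR = 15 − 15/3 = 10 dB.
B reduces 1.75 dB more.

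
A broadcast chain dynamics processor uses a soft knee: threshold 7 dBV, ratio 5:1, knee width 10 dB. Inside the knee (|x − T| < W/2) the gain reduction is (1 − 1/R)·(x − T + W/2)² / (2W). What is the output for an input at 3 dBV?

2.96 dBV

x − T + W/2 = 3 − 7 + 5 = 1.
GR = (1 − 1/5) × 1² / 20 = 0.8 × 1 / 20 = 0.04 dB.
Output = 3 − 0.04 = 2.96 dBV.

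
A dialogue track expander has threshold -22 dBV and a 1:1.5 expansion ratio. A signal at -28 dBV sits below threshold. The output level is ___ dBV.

The input is 6 dB below the -22 dBV threshold.
A 1:1.5 expander multiplies undershoot by 1.5: 6 × 1.5 = 9 dB below threshold.
Output = -22 − 9 = -31 dBV.

-31 dBV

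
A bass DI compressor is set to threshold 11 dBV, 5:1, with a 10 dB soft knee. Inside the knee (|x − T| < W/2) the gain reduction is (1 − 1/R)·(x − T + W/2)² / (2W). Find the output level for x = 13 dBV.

11.04 dBV

x − T + W/2 = 13 − 11 + 5 = 7.
GR = (1 − 1/5) × 7² / 20 = 0.8 × 49 / 20 = 1.96 dB.
Output = 13 − 1.96 = 11.04 dBV.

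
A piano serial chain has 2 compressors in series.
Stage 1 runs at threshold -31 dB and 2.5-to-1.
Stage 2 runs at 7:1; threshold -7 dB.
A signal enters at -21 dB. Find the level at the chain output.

Stage 1: 10 dB above -31 dB, reduced 2.5:1 to 4 dB above → -27 dB.
Stage 2: -27 dB is at or below the -7 dB threshold — no compression; output -27 dB.

-27 dB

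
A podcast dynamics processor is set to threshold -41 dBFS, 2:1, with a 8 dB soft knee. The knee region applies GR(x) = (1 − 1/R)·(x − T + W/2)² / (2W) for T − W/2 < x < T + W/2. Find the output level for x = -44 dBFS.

-44.03125 dBFS

x − T + W/2 = -44 − (-41) + 4 = 1.
GR = (1 − 1/2) × 1² / 16 = 0.5 × 1 / 16 = 0.03125 dB.
Output = -44 − 0.03125 = -44.03125 dBFS.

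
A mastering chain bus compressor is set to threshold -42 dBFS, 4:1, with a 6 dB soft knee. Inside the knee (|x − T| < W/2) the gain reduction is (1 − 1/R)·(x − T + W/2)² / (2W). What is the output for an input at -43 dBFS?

-43.25 dBFS

x − T + W/2 = -43 − (-42) + 3 = 2.
GR = (1 − 1/4) × 2² / 12 = 0.75 × 4 / 12 = 0.25 dB.
Output = -43 − 0.25 = -43.25 dBFS.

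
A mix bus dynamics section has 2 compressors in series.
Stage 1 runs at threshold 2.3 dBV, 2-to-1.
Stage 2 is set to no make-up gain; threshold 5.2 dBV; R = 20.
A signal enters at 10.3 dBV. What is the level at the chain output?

5.255 dBV

Stage 1: 8 dB above 2.3 dBV, reduced 2:1 to 4 dB above → 6.3 dBV.
Stage 2: 1.1 dB above 5.2 dBV, reduced 20:1 to 0.055 dB above → 5.255 dBV.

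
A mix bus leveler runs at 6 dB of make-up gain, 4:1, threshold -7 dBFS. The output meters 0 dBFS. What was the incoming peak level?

Stripping the +6 dB make-up gives -6 dBFS at the gain stage.
That's 1 dB above the -7 dBFS threshold.
Input overshoot = R × output overshoot = 4 dB → input = -7 + 4 = -3 dBFS.

-3 dBFS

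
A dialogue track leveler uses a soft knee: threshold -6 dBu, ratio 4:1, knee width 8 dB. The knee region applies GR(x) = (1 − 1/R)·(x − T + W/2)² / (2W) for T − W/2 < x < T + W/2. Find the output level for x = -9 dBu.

x − T + W/2 = -9 − (-6) + 4 = 1.
GR = (1 − 1/4) × 1² / 16 = 0.75 × 1 / 16 = 0.046875 dB.
Output = -9 − 0.046875 = -9.046875 dBu.

-9.046875 dBu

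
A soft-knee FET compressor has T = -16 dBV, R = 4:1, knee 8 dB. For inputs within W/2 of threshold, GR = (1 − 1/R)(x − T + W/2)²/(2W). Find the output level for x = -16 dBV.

x − T + W/2 = -16 − (-16) + 4 = 4.
GR = (1 − 1/4) × 4² / 16 = 0.75 × 16 / 16 = 0.75 dB.
Output = -16 − 0.75 = -16.75 dBV.

-16.75 dBV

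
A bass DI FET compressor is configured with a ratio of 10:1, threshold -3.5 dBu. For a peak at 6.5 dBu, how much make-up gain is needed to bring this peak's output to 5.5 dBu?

8 dB

Overshoot 10 dB → 10/10 = 1 dB after compression, so the compressed level is -3.5 + 1 = -2.5 dBu.
Make-up = target − compressed = 5.5 − (-2.5) = 8 dB.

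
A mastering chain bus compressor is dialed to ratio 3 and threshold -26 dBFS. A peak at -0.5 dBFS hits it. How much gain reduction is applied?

17 dB

The signal is 25.5 dB above threshold.
A 3:1 ratio leaves 8.5 dB of that excess.
Gain reduction = 25.5 − 8.5 = 17 dB.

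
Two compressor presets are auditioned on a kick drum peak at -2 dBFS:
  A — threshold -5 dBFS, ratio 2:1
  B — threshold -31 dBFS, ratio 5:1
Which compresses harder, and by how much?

A: overshoot 3 dB → output overshoot 1.5 dB → GR 1.5 dB.
B: overshoot 29 dB → output overshoot 5.8 dB → GR 23.2 dB.
Difference: 21.7 dB in favour of B.

B, by 21.7 dB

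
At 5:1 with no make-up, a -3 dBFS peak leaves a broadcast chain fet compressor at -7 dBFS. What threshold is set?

Input is 5 dB above T (since output overshoot × R = input overshoot: (-7 − T)·5 = -3 − T gives T = -8 dBFS).
Check: -8 + (-3 − (-8))/5 = -8 + 1 = -7 dBFS. ✓

-8 dBFS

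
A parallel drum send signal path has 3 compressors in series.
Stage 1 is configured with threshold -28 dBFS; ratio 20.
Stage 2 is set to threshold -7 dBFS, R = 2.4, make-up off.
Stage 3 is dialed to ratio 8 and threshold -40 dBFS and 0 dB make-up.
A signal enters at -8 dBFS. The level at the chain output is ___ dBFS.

Stage 1: 20 dB above -28 dBFS, reduced 20:1 to 1 dB above → -27 dBFS.
Stage 2: -27 dBFS ≤ -7 dBFS, so stage 2 doesn't engage; output -27 dBFS.
Stage 3: -27 dBFS is 13 dB over -40 dBFS; at 8:1 that becomes 1.625 dB over, giving -38.375 dBFS.

-38.375 dBFS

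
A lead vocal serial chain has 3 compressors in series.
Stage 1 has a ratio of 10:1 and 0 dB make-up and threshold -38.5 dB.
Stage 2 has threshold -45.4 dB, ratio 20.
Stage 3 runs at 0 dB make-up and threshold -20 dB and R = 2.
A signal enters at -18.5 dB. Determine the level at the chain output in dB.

Stage 1: 20 dB above -38.5 dB, reduced 10:1 to 2 dB above → -36.5 dB.
Stage 2: -36.5 dB is 8.9 dB over -45.4 dB; at 20:1 that becomes 0.445 dB over, giving -44.955 dB.
Stage 3: below threshold (-44.955 ≤ -20); passes unchanged; output -44.955 dB.

-44.955 dB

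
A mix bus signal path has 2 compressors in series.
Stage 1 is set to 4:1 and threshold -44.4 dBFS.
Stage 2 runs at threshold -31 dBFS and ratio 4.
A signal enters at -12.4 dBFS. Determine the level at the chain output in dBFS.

Stage 1: 32 dB above -44.4 dBFS, reduced 4:1 to 8 dB above → -36.4 dBFS.
Stage 2: -36.4 dBFS is at or below the -31 dBFS threshold — no compression; output -36.4 dBFS.

-36.4 dBFS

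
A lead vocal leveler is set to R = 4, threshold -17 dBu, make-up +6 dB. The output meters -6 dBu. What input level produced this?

3 dBu

Before make-up, the level was -6 − 6 = -12 dBu.
The compressed level sits -12 − (-17) = 5 dB over threshold.
Before 4:1 compression the overshoot was 5 × 4 = 20 dB, so input = -17 + 20 = 3 dBu.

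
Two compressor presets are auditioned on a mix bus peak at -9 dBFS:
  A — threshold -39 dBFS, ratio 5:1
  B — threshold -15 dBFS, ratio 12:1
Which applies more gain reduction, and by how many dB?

A, by 18.5 dB

A: GR = 30 − 30/5 = 24 dB.
B: GR = 6 − 6/12 = 5.5 dB.
A reduces 18.5 dB more.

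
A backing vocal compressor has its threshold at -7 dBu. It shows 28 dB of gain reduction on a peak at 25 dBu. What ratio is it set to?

8:1

Input overshoot = 25 − (-7) = 32 dB.
Output overshoot = 32 − 28 = 4 dB.
Ratio = input overshoot / output overshoot = 32 / 4 = 8.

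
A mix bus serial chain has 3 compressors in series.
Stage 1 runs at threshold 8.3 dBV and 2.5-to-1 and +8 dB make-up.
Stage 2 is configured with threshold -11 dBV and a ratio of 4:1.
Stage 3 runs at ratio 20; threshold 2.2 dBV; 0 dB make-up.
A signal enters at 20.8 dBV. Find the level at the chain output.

-2.925 dBV

Stage 1: 12.5 dB above 8.3 dBV, reduced 2.5:1 to 5 dB above → 13.3 dBV; +8 dB make-up → 21.3 dBV.
Stage 2: 32.3 dB above -11 dBV, reduced 4:1 to 8.075 dB above → -2.925 dBV.
Stage 3: -2.925 dBV is at or below the 2.2 dBV threshold — no compression; output -2.925 dBV.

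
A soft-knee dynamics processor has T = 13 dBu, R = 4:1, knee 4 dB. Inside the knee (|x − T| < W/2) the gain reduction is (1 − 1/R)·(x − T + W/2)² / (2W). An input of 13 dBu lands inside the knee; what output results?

12.625 dBu

x − T + W/2 = 13 − 13 + 2 = 2.
GR = (1 − 1/4) × 2² / 8 = 0.75 × 4 / 8 = 0.375 dB.
Output = 13 − 0.375 = 12.625 dBu.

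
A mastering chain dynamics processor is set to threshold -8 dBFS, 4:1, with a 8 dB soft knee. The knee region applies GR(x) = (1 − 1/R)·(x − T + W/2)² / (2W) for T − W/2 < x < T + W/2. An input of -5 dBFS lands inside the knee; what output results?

-7.296875 dBFS

x − T + W/2 = -5 − (-8) + 4 = 7.
GR = (1 − 1/4) × 7² / 16 = 0.75 × 49 / 16 = 2.296875 dB.
Output = -5 − 2.296875 = -7.296875 dBFS.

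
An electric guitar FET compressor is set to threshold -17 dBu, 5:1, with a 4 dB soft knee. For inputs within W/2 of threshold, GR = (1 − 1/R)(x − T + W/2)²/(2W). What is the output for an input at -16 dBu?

-16.9 dBu

x − T + W/2 = -16 − (-17) + 2 = 3.
GR = (1 − 1/5) × 3² / 8 = 0.8 × 9 / 8 = 0.9 dB.
Output = -16 − 0.9 = -16.9 dBu.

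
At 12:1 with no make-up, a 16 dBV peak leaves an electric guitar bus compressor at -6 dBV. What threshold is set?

Let T be the threshold. Output overshoot = (input overshoot)/R, so -6 − T = (16 − T)/12.
12·(-6 − T) = 16 − T → 11·T = -72 − 16 = -88.
T = -88/11 = -8 dBV.

-8 dBV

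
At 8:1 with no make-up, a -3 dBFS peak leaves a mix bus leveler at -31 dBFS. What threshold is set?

Gain reduction = -3 − (-31) = 28 dB; output overshoot = GR / (R − 1) = 28 / 7 = 4 dB.
Threshold = output − output overshoot = -31 − 4 = -35 dBFS.

-35 dBFS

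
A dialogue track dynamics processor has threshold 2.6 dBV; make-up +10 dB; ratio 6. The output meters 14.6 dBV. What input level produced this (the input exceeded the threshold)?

14.6 dBV

Before make-up, the level was 14.6 − 10 = 4.6 dBV.
Post-compression overshoot = 4.6 − 2.6 = 2 dB.
Input overshoot = R × output overshoot = 12 dB → input = 2.6 + 12 = 14.6 dBV.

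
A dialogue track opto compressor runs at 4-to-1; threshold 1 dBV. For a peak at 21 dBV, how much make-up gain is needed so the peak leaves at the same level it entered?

15 dB

The peak compresses to 1 + 20/4 = 6 dBV.
To reach 21 dBV requires 21 − 6 = 15 dB of make-up.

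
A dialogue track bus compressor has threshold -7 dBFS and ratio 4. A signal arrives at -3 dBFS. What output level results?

-3 dBFS sits 4 dB over threshold.
The 4 dB excess becomes 1 dB after 4:1 reduction.
That puts the output at -6 dBFS.

-6 dBFS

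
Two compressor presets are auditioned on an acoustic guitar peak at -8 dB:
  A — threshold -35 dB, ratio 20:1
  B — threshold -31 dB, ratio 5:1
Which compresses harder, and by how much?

A: overshoot 27 dB → output overshoot 1.35 dB → GR 25.65 dB.
B: overshoot 23 dB → output overshoot 4.6 dB → GR 18.4 dB.
A applies 7.25 dB more gain reduction.

A, by 7.25 dB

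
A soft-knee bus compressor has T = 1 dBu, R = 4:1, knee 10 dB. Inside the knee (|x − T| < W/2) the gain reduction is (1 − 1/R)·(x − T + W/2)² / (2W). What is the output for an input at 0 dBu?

-0.6 dBu

x − T + W/2 = 0 − 1 + 5 = 4.
GR = (1 − 1/4) × 4² / 20 = 0.75 × 16 / 20 = 0.6 dB.
Output = 0 − 0.6 = -0.6 dBu.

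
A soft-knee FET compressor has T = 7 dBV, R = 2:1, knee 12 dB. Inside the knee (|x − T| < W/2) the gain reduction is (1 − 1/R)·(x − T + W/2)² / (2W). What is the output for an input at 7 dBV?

6.25 dBV

x − T + W/2 = 7 − 7 + 6 = 6.
GR = (1 − 1/2) × 6² / 24 = 0.5 × 36 / 24 = 0.75 dB.
Output = 7 − 0.75 = 6.25 dBV.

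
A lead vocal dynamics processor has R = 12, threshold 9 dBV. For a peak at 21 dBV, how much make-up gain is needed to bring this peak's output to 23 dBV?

The peak compresses to 9 + 12/12 = 10 dBV.
To reach 23 dBV requires 23 − 10 = 13 dB of make-up.

13 dB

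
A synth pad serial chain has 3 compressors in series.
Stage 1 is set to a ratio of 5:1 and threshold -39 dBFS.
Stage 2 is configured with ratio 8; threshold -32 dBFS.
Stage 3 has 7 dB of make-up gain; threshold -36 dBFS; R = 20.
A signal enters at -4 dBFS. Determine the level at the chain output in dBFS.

Stage 1: -4 dBFS is 35 dB over -39 dBFS; at 5:1 that becomes 7 dB over, giving -32 dBFS.
Stage 2: -32 dBFS is at or below the -32 dBFS threshold — no compression; output -32 dBFS.
Stage 3: 4 dB above -36 dBFS, reduced 20:1 to 0.2 dB above → -35.8 dBFS; +7 dB make-up → -28.8 dBFS.

-28.8 dBFS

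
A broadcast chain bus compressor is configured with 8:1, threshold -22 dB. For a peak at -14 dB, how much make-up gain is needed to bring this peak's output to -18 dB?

3 dB

The peak compresses to -22 + 8/8 = -21 dB.
To reach -18 dB requires -18 − (-21) = 3 dB of make-up.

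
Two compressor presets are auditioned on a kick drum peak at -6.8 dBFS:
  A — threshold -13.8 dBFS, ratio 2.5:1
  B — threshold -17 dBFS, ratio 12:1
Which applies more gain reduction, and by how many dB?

B, by 5.15 dB

A: GR = 7 − 7/2.5 = 4.2 dB.
B: GR = 10.2 − 10.2/12 = 9.35 dB.
B reduces 5.15 dB more.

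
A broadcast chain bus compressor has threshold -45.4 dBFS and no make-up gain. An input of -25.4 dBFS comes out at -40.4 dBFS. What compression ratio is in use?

4:1

Input overshoot = -25.4 − (-45.4) = 20 dB; output overshoot = -40.4 − (-45.4) = 5 dB.
Ratio = 20 / 5 = 4.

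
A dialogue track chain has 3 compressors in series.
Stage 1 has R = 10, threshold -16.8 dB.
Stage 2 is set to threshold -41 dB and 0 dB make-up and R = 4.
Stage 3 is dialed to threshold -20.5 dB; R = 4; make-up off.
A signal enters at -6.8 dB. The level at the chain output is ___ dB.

-34.7 dB

Stage 1: overshoot 10 dB → 10/10 = 1 dB → -15.8 dB.
Stage 2: -15.8 dB is 25.2 dB over -41 dB; at 4:1 that becomes 6.3 dB over, giving -34.7 dB.
Stage 3: -34.7 dB is at or below the -20.5 dB threshold — no compression; output -34.7 dB.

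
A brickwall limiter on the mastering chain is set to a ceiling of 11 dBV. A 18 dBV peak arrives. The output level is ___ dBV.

At ∞:1, everything above 11 dBV is held at the ceiling.

11 dBV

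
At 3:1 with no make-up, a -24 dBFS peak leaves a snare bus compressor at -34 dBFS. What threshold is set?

-39 dBFS

Gain reduction = -24 − (-34) = 10 dB; output overshoot = GR / (R − 1) = 10 / 2 = 5 dB.
Threshold = output − output overshoot = -34 − 5 = -39 dBFS.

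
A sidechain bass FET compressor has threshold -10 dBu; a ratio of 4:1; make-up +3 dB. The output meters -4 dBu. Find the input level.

2 dBu

Remove make-up: -4 − 3 = -7 dBu.
Post-compression overshoot = -7 − (-10) = 3 dB.
Undo the ratio: input overshoot = 3 × 4 = 12 dB, giving input = 2 dBu.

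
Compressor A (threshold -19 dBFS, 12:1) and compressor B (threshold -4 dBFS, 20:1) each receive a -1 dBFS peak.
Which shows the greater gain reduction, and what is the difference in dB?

A, by 13.65 dB

A: overshoot 18 dB → output overshoot 1.5 dB → GR 16.5 dB.
B: overshoot 3 dB → output overshoot 0.15 dB → GR 2.85 dB.
A applies 13.65 dB more gain reduction.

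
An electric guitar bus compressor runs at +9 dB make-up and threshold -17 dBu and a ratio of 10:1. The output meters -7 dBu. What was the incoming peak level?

Remove make-up: -7 − 9 = -16 dBu.
Post-compression overshoot = -16 − (-17) = 1 dB.
Before 10:1 compression the overshoot was 1 × 10 = 10 dB, so input = -17 + 10 = -7 dBu.

-7 dBu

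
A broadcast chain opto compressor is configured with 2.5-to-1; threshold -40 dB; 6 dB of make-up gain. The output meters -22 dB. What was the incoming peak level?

-10 dB

Before make-up, the level was -22 − 6 = -28 dB.
Post-compression overshoot = -28 − (-40) = 12 dB.
Undo the ratio: input overshoot = 12 × 2.5 = 30 dB, giving input = -10 dB.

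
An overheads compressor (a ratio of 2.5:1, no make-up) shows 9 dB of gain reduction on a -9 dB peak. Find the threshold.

-24 dB

Input is 15 dB above T (since output overshoot × R = input overshoot: (-18 − T)·2.5 = -9 − T gives T = -24 dB).
Check: -24 + (-9 − (-24))/2.5 = -24 + 6 = -18 dB. ✓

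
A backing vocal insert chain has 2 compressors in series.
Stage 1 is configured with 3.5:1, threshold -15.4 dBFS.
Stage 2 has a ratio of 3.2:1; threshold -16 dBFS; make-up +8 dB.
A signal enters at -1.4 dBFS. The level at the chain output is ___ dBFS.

-6.5625 dBFS

Stage 1: overshoot 14 dB → 14/3.5 = 4 dB → -11.4 dBFS.
Stage 2: 4.6 dB above -16 dBFS, reduced 3.2:1 to 1.4375 dB above → -14.5625 dBFS; +8 dB make-up → -6.5625 dBFS.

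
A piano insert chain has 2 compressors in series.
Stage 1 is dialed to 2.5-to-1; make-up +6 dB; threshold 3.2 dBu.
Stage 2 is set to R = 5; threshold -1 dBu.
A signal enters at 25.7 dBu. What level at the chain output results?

Stage 1: 22.5 dB above 3.2 dBu, reduced 2.5:1 to 9 dB above → 12.2 dBu; +6 dB make-up → 18.2 dBu.
Stage 2: 19.2 dB above -1 dBu, reduced 5:1 to 3.84 dB above → 2.84 dBu.

2.84 dBu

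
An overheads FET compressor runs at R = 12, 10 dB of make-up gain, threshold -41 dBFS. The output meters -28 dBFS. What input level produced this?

Remove make-up: -28 − 10 = -38 dBFS.
The compressed level sits -38 − (-41) = 3 dB over threshold.
Before 12:1 compression the overshoot was 3 × 12 = 36 dB, so input = -41 + 36 = -5 dBFS.

-5 dBFS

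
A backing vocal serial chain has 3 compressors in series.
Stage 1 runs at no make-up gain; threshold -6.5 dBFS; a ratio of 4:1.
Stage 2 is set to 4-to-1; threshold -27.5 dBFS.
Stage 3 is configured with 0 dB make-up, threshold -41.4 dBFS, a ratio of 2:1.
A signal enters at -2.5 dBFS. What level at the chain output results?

Stage 1: 4 dB above -6.5 dBFS, reduced 4:1 to 1 dB above → -5.5 dBFS.
Stage 2: -5.5 dBFS is 22 dB over -27.5 dBFS; at 4:1 that becomes 5.5 dB over, giving -22 dBFS.
Stage 3: overshoot 19.4 dB → 19.4/2 = 9.7 dB → -31.7 dBFS.

-31.7 dBFS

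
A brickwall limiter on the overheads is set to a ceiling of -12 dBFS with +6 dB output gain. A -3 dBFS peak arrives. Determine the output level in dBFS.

The limiter clamps the peak to its -12 dBFS ceiling.
Output gain then adds 6 dB: -12 + 6 = -6 dBFS.

-6 dBFS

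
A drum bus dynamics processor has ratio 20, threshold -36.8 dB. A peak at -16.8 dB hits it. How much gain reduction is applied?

The signal is 20 dB above threshold.
A 20:1 ratio leaves 1 dB of that excess.
GR = overshoot in − overshoot out = 20 − 1 = 19 dB.

19 dB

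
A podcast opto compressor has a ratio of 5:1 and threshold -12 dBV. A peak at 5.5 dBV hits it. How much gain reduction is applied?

The signal is 17.5 dB above threshold.
A 5:1 ratio leaves 3.5 dB of that excess.
So the signal is attenuated by 17.5 − 3.5 = 14 dB.

14 dB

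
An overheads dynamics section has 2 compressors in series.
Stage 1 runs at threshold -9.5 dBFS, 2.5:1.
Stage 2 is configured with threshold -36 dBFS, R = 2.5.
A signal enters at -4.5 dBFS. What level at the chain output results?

Stage 1: 5 dB above -9.5 dBFS, reduced 2.5:1 to 2 dB above → -7.5 dBFS.
Stage 2: -7.5 dBFS is 28.5 dB over -36 dBFS; at 2.5:1 that becomes 11.4 dB over, giving -24.6 dBFS.

-24.6 dBFS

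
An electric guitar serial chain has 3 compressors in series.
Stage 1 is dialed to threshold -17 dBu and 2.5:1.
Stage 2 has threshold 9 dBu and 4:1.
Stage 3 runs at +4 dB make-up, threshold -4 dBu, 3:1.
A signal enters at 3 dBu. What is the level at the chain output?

-5 dBu

Stage 1: 3 dBu is 20 dB over -17 dBu; at 2.5:1 that becomes 8 dB over, giving -9 dBu.
Stage 2: -9 dBu is at or below the 9 dBu threshold — no compression; output -9 dBu.
Stage 3: -9 dBu ≤ -4 dBu, so stage 3 doesn't engage; make-up brings it to -5 dBu.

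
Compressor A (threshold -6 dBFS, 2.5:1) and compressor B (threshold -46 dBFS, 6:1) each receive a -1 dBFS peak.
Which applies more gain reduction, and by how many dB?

A: GR = 5 − 5/2.5 = 3 dB.
B: GR = 45 − 45/6 = 37.5 dB.
B reduces 34.5 dB more.

B, by 34.5 dB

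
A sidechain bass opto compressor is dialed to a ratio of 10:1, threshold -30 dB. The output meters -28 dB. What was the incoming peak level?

-10 dB

That's 2 dB above the -30 dB threshold.
Undo the ratio: input overshoot = 2 × 10 = 20 dB, giving input = -10 dB.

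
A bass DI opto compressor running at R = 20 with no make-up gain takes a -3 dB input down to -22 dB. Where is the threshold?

-23 dB

Gain reduction = -3 − (-22) = 19 dB; output overshoot = GR / (R − 1) = 19 / 19 = 1 dB.
Threshold = output − output overshoot = -22 − 1 = -23 dB.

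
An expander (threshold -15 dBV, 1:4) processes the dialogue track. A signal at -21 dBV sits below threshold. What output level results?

-39 dBV

The input is 6 dB below the -15 dBV threshold.
A 1:4 expander multiplies undershoot by 4: 6 × 4 = 24 dB below threshold.
Output = -15 − 24 = -39 dBV.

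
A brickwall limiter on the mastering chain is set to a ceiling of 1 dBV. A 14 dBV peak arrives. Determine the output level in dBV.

1 dBV

At ∞:1, everything above 1 dBV is held at the ceiling.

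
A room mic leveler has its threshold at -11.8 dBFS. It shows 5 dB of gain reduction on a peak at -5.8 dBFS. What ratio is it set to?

Input overshoot = -5.8 − (-11.8) = 6 dB.
Output overshoot = 6 − 5 = 1 dB.
Ratio = input overshoot / output overshoot = 6 / 1 = 6.

6:1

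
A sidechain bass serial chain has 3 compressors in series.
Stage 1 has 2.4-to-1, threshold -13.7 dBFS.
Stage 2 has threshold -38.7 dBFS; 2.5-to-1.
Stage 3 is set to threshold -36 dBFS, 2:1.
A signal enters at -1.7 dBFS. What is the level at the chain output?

Stage 1: 12 dB above -13.7 dBFS, reduced 2.4:1 to 5 dB above → -8.7 dBFS.
Stage 2: overshoot 30 dB → 30/2.5 = 12 dB → -26.7 dBFS.
Stage 3: overshoot 9.3 dB → 9.3/2 = 4.65 dB → -31.35 dBFS.

-31.35 dBFS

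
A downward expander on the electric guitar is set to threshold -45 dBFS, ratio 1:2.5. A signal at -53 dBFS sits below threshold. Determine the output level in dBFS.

-65 dBFS

Undershoot = (-45) − (-53) = 8 dB.
At 1:2.5, that expands to 20 dB under threshold.
Output = -45 − 20 = -65 dBFS.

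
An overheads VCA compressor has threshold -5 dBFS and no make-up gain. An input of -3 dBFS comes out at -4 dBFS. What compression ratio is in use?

Input overshoot = -3 − (-5) = 2 dB; output overshoot = -4 − (-5) = 1 dB.
Ratio = 2 / 1 = 2.

2:1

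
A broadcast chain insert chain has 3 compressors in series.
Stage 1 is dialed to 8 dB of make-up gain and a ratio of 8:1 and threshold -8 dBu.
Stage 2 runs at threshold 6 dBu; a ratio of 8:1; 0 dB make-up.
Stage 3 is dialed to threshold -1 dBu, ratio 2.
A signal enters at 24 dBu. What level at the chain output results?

Stage 1: 24 dBu is 32 dB over -8 dBu; at 8:1 that becomes 4 dB over, giving -4 dBu; +8 dB make-up → 4 dBu.
Stage 2: 4 dBu is at or below the 6 dBu threshold — no compression; output 4 dBu.
Stage 3: 5 dB above -1 dBu, reduced 2:1 to 2.5 dB above → 1.5 dBu.

1.5 dBu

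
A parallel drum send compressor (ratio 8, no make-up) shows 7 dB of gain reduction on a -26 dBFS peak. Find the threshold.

-34 dBFS

Input is 8 dB above T (since output overshoot × R = input overshoot: (-33 − T)·8 = -26 − T gives T = -34 dBFS).
Check: -34 + (-26 − (-34))/8 = -34 + 1 = -33 dBFS. ✓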